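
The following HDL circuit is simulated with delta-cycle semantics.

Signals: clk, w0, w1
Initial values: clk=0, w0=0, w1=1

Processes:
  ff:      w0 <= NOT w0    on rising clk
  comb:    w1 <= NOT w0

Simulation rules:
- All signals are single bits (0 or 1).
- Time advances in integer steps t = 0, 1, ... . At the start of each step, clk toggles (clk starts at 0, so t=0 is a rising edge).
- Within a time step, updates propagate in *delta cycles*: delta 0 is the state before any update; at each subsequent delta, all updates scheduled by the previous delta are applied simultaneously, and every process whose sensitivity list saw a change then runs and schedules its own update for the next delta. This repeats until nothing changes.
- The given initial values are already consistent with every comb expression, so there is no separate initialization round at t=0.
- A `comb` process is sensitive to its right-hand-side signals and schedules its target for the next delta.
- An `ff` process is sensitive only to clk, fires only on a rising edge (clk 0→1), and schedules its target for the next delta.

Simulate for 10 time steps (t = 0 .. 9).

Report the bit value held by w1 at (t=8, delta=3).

t=0 Δ0: w0=0 w1=1 clk=0
  Δ1: clk:0→1
  Δ2: w0:0→1
  Δ3: w1:1→0
  (3Δ to stable)
t=1 Δ0: w0=1 w1=0 clk=1
  Δ1: clk:1→0
  (1Δ to stable)
t=2 Δ0: w0=1 w1=0 clk=0
  Δ1: clk:0→1
  Δ2: w0:1→0
  Δ3: w1:0→1
  (3Δ to stable)
t=3 Δ0: w0=0 w1=1 clk=1
  Δ1: clk:1→0
  (1Δ to stable)
t=4 Δ0: w0=0 w1=1 clk=0
  Δ1: clk:0→1
  Δ2: w0:0→1
  Δ3: w1:1→0
  (3Δ to stable)
t=5 Δ0: w0=1 w1=0 clk=1
  Δ1: clk:1→0
  (1Δ to stable)
t=6 Δ0: w0=1 w1=0 clk=0
  Δ1: clk:0→1
  Δ2: w0:1→0
  Δ3: w1:0→1
  (3Δ to stable)
t=7 Δ0: w0=0 w1=1 clk=1
  Δ1: clk:1→0
  (1Δ to stable)
t=8 Δ0: w0=0 w1=1 clk=0
  Δ1: clk:0→1
  Δ2: w0:0→1
  Δ3: w1:1→0
  (3Δ to stable)
t=9 Δ0: w0=1 w1=0 clk=1
  Δ1: clk:1→0
  (1Δ to stable)

0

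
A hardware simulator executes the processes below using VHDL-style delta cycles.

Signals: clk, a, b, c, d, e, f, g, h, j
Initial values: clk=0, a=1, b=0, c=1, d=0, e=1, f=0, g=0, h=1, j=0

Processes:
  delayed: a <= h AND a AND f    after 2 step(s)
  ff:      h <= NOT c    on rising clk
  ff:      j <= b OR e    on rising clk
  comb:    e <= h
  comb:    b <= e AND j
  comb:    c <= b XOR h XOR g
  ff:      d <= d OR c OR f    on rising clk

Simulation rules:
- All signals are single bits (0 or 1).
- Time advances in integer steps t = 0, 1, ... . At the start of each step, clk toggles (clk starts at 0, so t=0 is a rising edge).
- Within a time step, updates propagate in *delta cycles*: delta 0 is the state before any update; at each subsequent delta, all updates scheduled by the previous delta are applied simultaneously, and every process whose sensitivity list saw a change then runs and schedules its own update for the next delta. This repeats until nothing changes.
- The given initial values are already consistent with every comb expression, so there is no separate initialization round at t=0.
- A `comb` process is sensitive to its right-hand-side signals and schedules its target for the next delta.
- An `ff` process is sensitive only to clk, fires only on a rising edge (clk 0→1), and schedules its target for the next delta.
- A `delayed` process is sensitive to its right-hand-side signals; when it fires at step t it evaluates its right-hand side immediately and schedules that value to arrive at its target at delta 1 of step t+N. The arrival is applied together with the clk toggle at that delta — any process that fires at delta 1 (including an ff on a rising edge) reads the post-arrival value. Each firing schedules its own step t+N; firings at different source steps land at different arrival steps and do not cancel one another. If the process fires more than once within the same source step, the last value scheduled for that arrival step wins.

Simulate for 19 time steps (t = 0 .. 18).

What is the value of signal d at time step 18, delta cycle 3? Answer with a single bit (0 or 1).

1

[bits: h,b,clk,c,d,e,g,f,a,j]
t=0: Δ0=1001010010 Δ1=1011010010 Δ2=0011110011 Δ3=0110100011 Δ4=0011100011 Δ5=0010100011 | 5Δ
t=1: Δ0=0010100011 Δ1=0000100011 | 1Δ
t=2: Δ0=0000100011 Δ1=0010100001 Δ2=1010100000 Δ3=1011110000 | 3Δ
t=3: Δ0=1011110000 Δ1=1001110000 | 1Δ
t=4: Δ0=1001110000 Δ1=1011110000 Δ2=0011110001 Δ3=0110100001 Δ4=0011100001 Δ5=0010100001 | 5Δ
t=5: Δ0=0010100001 Δ1=0000100001 | 1Δ
t=6: Δ0=0000100001 Δ1=0010100001 Δ2=1010100000 Δ3=1011110000 | 3Δ
t=7: Δ0=1011110000 Δ1=1001110000 | 1Δ
t=8: Δ0=1001110000 Δ1=1011110000 Δ2=0011110001 Δ3=0110100001 Δ4=0011100001 Δ5=0010100001 | 5Δ
t=9: Δ0=0010100001 Δ1=0000100001 | 1Δ
t=10: Δ0=0000100001 Δ1=0010100001 Δ2=1010100000 Δ3=1011110000 | 3Δ
t=11: Δ0=1011110000 Δ1=1001110000 | 1Δ
t=12: Δ0=1001110000 Δ1=1011110000 Δ2=0011110001 Δ3=0110100001 Δ4=0011100001 Δ5=0010100001 | 5Δ
t=13: Δ0=0010100001 Δ1=0000100001 | 1Δ
t=14: Δ0=0000100001 Δ1=0010100001 Δ2=1010100000 Δ3=1011110000 | 3Δ
t=15: Δ0=1011110000 Δ1=1001110000 | 1Δ
t=16: Δ0=1001110000 Δ1=1011110000 Δ2=0011110001 Δ3=0110100001 Δ4=0011100001 Δ5=0010100001 | 5Δ
t=17: Δ0=0010100001 Δ1=0000100001 | 1Δ
t=18: Δ0=0000100001 Δ1=0010100001 Δ2=1010100000 Δ3=1011110000 | 3Δ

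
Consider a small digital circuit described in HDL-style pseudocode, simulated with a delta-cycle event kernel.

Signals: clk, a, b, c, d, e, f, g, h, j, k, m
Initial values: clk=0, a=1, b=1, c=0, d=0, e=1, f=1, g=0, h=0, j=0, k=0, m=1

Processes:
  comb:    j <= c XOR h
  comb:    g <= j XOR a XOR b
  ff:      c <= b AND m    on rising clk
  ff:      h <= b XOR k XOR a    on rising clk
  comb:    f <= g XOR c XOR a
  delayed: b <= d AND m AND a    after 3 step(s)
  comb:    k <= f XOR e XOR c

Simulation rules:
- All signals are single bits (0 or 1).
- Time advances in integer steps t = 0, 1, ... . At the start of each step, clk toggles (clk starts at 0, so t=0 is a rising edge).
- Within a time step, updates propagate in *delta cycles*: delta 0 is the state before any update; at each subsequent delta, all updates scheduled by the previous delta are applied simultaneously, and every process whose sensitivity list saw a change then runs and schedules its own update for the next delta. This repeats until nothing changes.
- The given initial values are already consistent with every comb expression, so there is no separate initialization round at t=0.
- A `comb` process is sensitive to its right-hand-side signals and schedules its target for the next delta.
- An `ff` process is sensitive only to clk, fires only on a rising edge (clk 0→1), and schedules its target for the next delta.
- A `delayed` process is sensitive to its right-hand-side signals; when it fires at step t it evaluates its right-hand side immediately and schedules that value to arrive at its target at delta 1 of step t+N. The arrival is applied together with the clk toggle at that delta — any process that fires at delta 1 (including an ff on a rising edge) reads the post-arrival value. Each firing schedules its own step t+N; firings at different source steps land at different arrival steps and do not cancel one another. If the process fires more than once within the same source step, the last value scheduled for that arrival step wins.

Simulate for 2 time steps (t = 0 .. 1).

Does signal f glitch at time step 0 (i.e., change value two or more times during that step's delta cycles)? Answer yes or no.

t0.Δ0 e=1 a=1 h=0 f=1 k=0 m=1 c=0 g=0 d=0 j=0 clk=0 b=1
t0.Δ1 e=1 a=1 h=0 f=1 k=0 m=1 c=0 g=0 d=0 j=0 clk=1 b=1
t0.Δ2 e=1 a=1 h=0 f=1 k=0 m=1 c=1 g=0 d=0 j=0 clk=1 b=1
t0.Δ3 e=1 a=1 h=0 f=0 k=1 m=1 c=1 g=0 d=0 j=1 clk=1 b=1
t0.Δ4 e=1 a=1 h=0 f=0 k=0 m=1 c=1 g=1 d=0 j=1 clk=1 b=1
t0.Δ5 e=1 a=1 h=0 f=1 k=0 m=1 c=1 g=1 d=0 j=1 clk=1 b=1
t0.Δ6 e=1 a=1 h=0 f=1 k=1 m=1 c=1 g=1 d=0 j=1 clk=1 b=1
t1.Δ0 e=1 a=1 h=0 f=1 k=1 m=1 c=1 g=1 d=0 j=1 clk=1 b=1
t1.Δ1 e=1 a=1 h=0 f=1 k=1 m=1 c=1 g=1 d=0 j=1 clk=0 b=1

yes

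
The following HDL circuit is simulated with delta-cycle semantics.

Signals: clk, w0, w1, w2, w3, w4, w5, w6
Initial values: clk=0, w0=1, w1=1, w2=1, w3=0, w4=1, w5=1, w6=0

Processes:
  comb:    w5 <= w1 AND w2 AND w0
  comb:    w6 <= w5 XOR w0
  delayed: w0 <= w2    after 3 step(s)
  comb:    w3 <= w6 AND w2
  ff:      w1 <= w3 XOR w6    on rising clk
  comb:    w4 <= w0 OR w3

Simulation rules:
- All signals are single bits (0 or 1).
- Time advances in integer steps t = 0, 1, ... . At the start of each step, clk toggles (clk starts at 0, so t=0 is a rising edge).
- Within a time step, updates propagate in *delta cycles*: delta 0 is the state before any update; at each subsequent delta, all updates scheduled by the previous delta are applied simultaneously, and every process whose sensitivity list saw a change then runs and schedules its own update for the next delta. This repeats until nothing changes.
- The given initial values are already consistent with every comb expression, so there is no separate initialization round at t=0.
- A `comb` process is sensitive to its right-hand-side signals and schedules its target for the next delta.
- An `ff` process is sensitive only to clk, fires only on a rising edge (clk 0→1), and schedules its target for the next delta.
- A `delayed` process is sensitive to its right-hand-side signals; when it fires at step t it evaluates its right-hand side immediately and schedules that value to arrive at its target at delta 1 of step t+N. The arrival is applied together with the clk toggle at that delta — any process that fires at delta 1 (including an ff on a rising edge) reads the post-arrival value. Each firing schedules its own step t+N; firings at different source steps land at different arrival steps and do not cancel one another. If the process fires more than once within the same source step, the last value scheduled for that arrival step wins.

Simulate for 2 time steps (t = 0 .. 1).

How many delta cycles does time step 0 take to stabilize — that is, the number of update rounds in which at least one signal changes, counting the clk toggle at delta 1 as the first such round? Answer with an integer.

t=0 Δ0: clk=0 w1=1 w6=0 w3=0 w0=1 w4=1 w2=1 w5=1
  Δ1: clk:0→1
  Δ2: w1:1→0
  Δ3: w5:1→0
  Δ4: w6:0→1
  Δ5: w3:0→1
  (5Δ to stable)
t=1 Δ0: clk=1 w1=0 w6=1 w3=1 w0=1 w4=1 w2=1 w5=0
  Δ1: clk:1→0
  (1Δ to stable)

5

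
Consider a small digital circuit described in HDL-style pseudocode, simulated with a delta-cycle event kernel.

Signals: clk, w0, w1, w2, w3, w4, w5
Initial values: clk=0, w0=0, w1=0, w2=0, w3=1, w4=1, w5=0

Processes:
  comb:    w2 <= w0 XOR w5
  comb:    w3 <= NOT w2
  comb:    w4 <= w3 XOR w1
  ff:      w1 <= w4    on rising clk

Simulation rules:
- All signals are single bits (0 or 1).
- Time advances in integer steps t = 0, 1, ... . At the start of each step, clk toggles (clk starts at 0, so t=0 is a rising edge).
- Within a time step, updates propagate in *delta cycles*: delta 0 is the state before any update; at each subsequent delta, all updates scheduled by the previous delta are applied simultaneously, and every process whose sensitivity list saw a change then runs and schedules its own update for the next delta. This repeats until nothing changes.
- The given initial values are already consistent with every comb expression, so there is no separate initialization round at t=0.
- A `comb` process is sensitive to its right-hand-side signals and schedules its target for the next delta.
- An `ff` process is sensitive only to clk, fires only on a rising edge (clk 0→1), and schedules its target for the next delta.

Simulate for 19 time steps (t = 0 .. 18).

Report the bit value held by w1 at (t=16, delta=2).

t=0 Δ0: w5=0 clk=0 w1=0 w3=1 w4=1 w2=0 w0=0
  Δ1: clk:0→1
  Δ2: w1:0→1
  Δ3: w4:1→0
  (3Δ to stable)
t=1 Δ0: w5=0 clk=1 w1=1 w3=1 w4=0 w2=0 w0=0
  Δ1: clk:1→0
  (1Δ to stable)
t=2 Δ0: w5=0 clk=0 w1=1 w3=1 w4=0 w2=0 w0=0
  Δ1: clk:0→1
  Δ2: w1:1→0
  Δ3: w4:0→1
  (3Δ to stable)
t=3 Δ0: w5=0 clk=1 w1=0 w3=1 w4=1 w2=0 w0=0
  Δ1: clk:1→0
  (1Δ to stable)
t=4 Δ0: w5=0 clk=0 w1=0 w3=1 w4=1 w2=0 w0=0
  Δ1: clk:0→1
  Δ2: w1:0→1
  Δ3: w4:1→0
  (3Δ to stable)
t=5 Δ0: w5=0 clk=1 w1=1 w3=1 w4=0 w2=0 w0=0
  Δ1: clk:1→0
  (1Δ to stable)
t=6 Δ0: w5=0 clk=0 w1=1 w3=1 w4=0 w2=0 w0=0
  Δ1: clk:0→1
  Δ2: w1:1→0
  Δ3: w4:0→1
  (3Δ to stable)
t=7 Δ0: w5=0 clk=1 w1=0 w3=1 w4=1 w2=0 w0=0
  Δ1: clk:1→0
  (1Δ to stable)
t=8 Δ0: w5=0 clk=0 w1=0 w3=1 w4=1 w2=0 w0=0
  Δ1: clk:0→1
  Δ2: w1:0→1
  Δ3: w4:1→0
  (3Δ to stable)
t=9 Δ0: w5=0 clk=1 w1=1 w3=1 w4=0 w2=0 w0=0
  Δ1: clk:1→0
  (1Δ to stable)
t=10 Δ0: w5=0 clk=0 w1=1 w3=1 w4=0 w2=0 w0=0
  Δ1: clk:0→1
  Δ2: w1:1→0
  Δ3: w4:0→1
  (3Δ to stable)
t=11 Δ0: w5=0 clk=1 w1=0 w3=1 w4=1 w2=0 w0=0
  Δ1: clk:1→0
  (1Δ to stable)
t=12 Δ0: w5=0 clk=0 w1=0 w3=1 w4=1 w2=0 w0=0
  Δ1: clk:0→1
  Δ2: w1:0→1
  Δ3: w4:1→0
  (3Δ to stable)
t=13 Δ0: w5=0 clk=1 w1=1 w3=1 w4=0 w2=0 w0=0
  Δ1: clk:1→0
  (1Δ to stable)
t=14 Δ0: w5=0 clk=0 w1=1 w3=1 w4=0 w2=0 w0=0
  Δ1: clk:0→1
  Δ2: w1:1→0
  Δ3: w4:0→1
  (3Δ to stable)
t=15 Δ0: w5=0 clk=1 w1=0 w3=1 w4=1 w2=0 w0=0
  Δ1: clk:1→0
  (1Δ to stable)
t=16 Δ0: w5=0 clk=0 w1=0 w3=1 w4=1 w2=0 w0=0
  Δ1: clk:0→1
  Δ2: w1:0→1
  Δ3: w4:1→0
  (3Δ to stable)
t=17 Δ0: w5=0 clk=1 w1=1 w3=1 w4=0 w2=0 w0=0
  Δ1: clk:1→0
  (1Δ to stable)
t=18 Δ0: w5=0 clk=0 w1=1 w3=1 w4=0 w2=0 w0=0
  Δ1: clk:0→1
  Δ2: w1:1→0
  Δ3: w4:0→1
  (3Δ to stable)

1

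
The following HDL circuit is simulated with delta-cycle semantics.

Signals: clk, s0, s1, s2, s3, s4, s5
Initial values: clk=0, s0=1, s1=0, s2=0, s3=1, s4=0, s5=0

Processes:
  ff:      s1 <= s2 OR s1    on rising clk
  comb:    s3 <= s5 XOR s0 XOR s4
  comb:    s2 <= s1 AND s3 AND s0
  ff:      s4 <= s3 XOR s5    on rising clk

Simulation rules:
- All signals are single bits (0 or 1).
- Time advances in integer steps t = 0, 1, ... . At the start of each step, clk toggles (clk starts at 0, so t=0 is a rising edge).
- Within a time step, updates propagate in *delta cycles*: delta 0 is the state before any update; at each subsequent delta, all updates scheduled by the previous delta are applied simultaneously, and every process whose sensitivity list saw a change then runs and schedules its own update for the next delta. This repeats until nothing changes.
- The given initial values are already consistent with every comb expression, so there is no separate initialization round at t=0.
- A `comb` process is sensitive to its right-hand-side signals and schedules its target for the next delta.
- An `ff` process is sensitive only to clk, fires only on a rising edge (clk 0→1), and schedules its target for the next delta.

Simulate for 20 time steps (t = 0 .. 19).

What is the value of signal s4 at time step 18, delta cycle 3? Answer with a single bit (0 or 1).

0

[bits: s5,s4,clk,s2,s0,s3,s1]
t=0: Δ0=0000110 Δ1=0010110 Δ2=0110110 Δ3=0110100 | 3Δ
t=1: Δ0=0110100 Δ1=0100100 | 1Δ
t=2: Δ0=0100100 Δ1=0110100 Δ2=0010100 Δ3=0010110 | 3Δ
t=3: Δ0=0010110 Δ1=0000110 | 1Δ
t=4: Δ0=0000110 Δ1=0010110 Δ2=0110110 Δ3=0110100 | 3Δ
t=5: Δ0=0110100 Δ1=0100100 | 1Δ
t=6: Δ0=0100100 Δ1=0110100 Δ2=0010100 Δ3=0010110 | 3Δ
t=7: Δ0=0010110 Δ1=0000110 | 1Δ
t=8: Δ0=0000110 Δ1=0010110 Δ2=0110110 Δ3=0110100 | 3Δ
t=9: Δ0=0110100 Δ1=0100100 | 1Δ
t=10: Δ0=0100100 Δ1=0110100 Δ2=0010100 Δ3=0010110 | 3Δ
t=11: Δ0=0010110 Δ1=0000110 | 1Δ
t=12: Δ0=0000110 Δ1=0010110 Δ2=0110110 Δ3=0110100 | 3Δ
t=13: Δ0=0110100 Δ1=0100100 | 1Δ
t=14: Δ0=0100100 Δ1=0110100 Δ2=0010100 Δ3=0010110 | 3Δ
t=15: Δ0=0010110 Δ1=0000110 | 1Δ
t=16: Δ0=0000110 Δ1=0010110 Δ2=0110110 Δ3=0110100 | 3Δ
t=17: Δ0=0110100 Δ1=0100100 | 1Δ
t=18: Δ0=0100100 Δ1=0110100 Δ2=0010100 Δ3=0010110 | 3Δ
t=19: Δ0=0010110 Δ1=0000110 | 1Δ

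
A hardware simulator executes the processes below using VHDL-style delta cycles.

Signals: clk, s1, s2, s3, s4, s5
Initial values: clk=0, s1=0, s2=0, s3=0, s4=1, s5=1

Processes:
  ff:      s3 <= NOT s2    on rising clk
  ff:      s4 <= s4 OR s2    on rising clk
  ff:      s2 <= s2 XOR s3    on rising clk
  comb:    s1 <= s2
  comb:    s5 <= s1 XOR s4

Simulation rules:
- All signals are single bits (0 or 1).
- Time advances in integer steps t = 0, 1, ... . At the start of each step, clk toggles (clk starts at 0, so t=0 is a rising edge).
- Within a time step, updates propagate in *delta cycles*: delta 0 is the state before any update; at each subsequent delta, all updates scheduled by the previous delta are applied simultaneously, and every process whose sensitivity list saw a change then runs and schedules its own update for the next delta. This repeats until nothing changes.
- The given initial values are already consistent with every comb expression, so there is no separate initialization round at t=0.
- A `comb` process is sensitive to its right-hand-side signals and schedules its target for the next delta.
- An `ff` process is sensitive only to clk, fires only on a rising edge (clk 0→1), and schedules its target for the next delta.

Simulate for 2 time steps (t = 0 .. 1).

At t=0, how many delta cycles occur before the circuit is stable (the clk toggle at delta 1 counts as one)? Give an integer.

t0.Δ0 s4=1 s3=0 s5=1 s1=0 clk=0 s2=0
t0.Δ1 s4=1 s3=0 s5=1 s1=0 clk=1 s2=0
t0.Δ2 s4=1 s3=1 s5=1 s1=0 clk=1 s2=0
t1.Δ0 s4=1 s3=1 s5=1 s1=0 clk=1 s2=0
t1.Δ1 s4=1 s3=1 s5=1 s1=0 clk=0 s2=0

2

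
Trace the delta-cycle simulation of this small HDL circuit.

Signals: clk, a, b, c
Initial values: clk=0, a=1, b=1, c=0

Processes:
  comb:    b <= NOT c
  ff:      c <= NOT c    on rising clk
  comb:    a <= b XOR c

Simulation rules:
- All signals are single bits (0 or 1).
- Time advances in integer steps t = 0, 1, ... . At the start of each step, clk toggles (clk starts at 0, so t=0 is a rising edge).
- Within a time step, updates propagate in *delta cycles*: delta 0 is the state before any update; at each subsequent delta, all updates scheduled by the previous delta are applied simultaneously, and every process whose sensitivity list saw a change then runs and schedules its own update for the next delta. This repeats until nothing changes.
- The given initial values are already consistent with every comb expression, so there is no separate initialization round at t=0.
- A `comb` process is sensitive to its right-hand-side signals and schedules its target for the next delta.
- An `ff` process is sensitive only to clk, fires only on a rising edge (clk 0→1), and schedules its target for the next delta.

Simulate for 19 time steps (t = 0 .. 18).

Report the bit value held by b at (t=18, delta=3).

[bits: a,c,clk,b]
t=0: Δ0=1001 Δ1=1011 Δ2=1111 Δ3=0110 Δ4=1110 | 4Δ
t=1: Δ0=1110 Δ1=1100 | 1Δ
t=2: Δ0=1100 Δ1=1110 Δ2=1010 Δ3=0011 Δ4=1011 | 4Δ
t=3: Δ0=1011 Δ1=1001 | 1Δ
t=4: Δ0=1001 Δ1=1011 Δ2=1111 Δ3=0110 Δ4=1110 | 4Δ
t=5: Δ0=1110 Δ1=1100 | 1Δ
t=6: Δ0=1100 Δ1=1110 Δ2=1010 Δ3=0011 Δ4=1011 | 4Δ
t=7: Δ0=1011 Δ1=1001 | 1Δ
t=8: Δ0=1001 Δ1=1011 Δ2=1111 Δ3=0110 Δ4=1110 | 4Δ
t=9: Δ0=1110 Δ1=1100 | 1Δ
t=10: Δ0=1100 Δ1=1110 Δ2=1010 Δ3=0011 Δ4=1011 | 4Δ
t=11: Δ0=1011 Δ1=1001 | 1Δ
t=12: Δ0=1001 Δ1=1011 Δ2=1111 Δ3=0110 Δ4=1110 | 4Δ
t=13: Δ0=1110 Δ1=1100 | 1Δ
t=14: Δ0=1100 Δ1=1110 Δ2=1010 Δ3=0011 Δ4=1011 | 4Δ
t=15: Δ0=1011 Δ1=1001 | 1Δ
t=16: Δ0=1001 Δ1=1011 Δ2=1111 Δ3=0110 Δ4=1110 | 4Δ
t=17: Δ0=1110 Δ1=1100 | 1Δ
t=18: Δ0=1100 Δ1=1110 Δ2=1010 Δ3=0011 Δ4=1011 | 4Δ

1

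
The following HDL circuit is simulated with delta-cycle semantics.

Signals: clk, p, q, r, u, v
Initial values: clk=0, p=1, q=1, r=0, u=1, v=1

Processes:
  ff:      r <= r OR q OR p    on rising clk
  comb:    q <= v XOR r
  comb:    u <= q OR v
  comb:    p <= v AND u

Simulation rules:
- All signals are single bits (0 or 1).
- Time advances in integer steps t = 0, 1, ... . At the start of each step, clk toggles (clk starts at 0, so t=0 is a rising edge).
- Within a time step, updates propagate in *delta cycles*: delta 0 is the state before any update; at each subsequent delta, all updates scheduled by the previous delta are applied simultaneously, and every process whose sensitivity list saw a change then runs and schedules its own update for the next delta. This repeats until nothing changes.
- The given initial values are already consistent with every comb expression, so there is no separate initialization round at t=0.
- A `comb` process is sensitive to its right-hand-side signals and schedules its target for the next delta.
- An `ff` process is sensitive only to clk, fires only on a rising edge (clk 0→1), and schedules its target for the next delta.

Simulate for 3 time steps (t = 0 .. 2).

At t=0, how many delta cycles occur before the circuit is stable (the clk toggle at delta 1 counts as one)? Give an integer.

[bits: clk,u,r,q,v,p]
t=0: Δ0=010111 Δ1=110111 Δ2=111111 Δ3=111011 | 3Δ
t=1: Δ0=111011 Δ1=011011 | 1Δ
t=2: Δ0=011011 Δ1=111011 | 1Δ

3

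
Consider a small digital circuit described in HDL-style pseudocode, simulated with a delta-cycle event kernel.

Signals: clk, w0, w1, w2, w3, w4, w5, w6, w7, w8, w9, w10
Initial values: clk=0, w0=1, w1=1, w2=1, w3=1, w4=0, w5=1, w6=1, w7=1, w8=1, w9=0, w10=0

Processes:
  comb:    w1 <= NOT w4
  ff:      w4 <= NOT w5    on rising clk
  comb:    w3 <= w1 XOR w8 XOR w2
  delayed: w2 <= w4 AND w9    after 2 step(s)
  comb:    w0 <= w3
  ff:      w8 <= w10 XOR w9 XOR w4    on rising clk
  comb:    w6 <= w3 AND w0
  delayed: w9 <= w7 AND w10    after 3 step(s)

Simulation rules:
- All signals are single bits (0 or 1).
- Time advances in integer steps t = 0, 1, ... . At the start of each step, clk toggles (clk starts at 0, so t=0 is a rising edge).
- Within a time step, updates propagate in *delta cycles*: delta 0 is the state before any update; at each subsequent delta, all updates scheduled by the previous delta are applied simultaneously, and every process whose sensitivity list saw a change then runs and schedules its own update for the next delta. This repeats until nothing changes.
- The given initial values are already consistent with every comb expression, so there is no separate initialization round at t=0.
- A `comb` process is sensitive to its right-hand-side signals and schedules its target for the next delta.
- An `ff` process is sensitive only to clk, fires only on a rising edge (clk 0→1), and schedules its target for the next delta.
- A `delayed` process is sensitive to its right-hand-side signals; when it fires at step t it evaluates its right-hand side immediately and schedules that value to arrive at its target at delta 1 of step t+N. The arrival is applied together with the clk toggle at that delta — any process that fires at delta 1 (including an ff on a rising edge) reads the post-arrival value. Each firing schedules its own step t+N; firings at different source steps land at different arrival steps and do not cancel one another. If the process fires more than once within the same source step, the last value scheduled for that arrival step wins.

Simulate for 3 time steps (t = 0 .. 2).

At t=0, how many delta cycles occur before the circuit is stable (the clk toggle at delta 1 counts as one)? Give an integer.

4

t0.Δ0 w3=1 w9=0 w2=1 w6=1 w4=0 w0=1 w1=1 clk=0 w5=1 w7=1 w8=1 w10=0
t0.Δ1 w3=1 w9=0 w2=1 w6=1 w4=0 w0=1 w1=1 clk=1 w5=1 w7=1 w8=1 w10=0
t0.Δ2 w3=1 w9=0 w2=1 w6=1 w4=0 w0=1 w1=1 clk=1 w5=1 w7=1 w8=0 w10=0
t0.Δ3 w3=0 w9=0 w2=1 w6=1 w4=0 w0=1 w1=1 clk=1 w5=1 w7=1 w8=0 w10=0
t0.Δ4 w3=0 w9=0 w2=1 w6=0 w4=0 w0=0 w1=1 clk=1 w5=1 w7=1 w8=0 w10=0
t1.Δ0 w3=0 w9=0 w2=1 w6=0 w4=0 w0=0 w1=1 clk=1 w5=1 w7=1 w8=0 w10=0
t1.Δ1 w3=0 w9=0 w2=1 w6=0 w4=0 w0=0 w1=1 clk=0 w5=1 w7=1 w8=0 w10=0
t2.Δ0 w3=0 w9=0 w2=1 w6=0 w4=0 w0=0 w1=1 clk=0 w5=1 w7=1 w8=0 w10=0
t2.Δ1 w3=0 w9=0 w2=1 w6=0 w4=0 w0=0 w1=1 clk=1 w5=1 w7=1 w8=0 w10=0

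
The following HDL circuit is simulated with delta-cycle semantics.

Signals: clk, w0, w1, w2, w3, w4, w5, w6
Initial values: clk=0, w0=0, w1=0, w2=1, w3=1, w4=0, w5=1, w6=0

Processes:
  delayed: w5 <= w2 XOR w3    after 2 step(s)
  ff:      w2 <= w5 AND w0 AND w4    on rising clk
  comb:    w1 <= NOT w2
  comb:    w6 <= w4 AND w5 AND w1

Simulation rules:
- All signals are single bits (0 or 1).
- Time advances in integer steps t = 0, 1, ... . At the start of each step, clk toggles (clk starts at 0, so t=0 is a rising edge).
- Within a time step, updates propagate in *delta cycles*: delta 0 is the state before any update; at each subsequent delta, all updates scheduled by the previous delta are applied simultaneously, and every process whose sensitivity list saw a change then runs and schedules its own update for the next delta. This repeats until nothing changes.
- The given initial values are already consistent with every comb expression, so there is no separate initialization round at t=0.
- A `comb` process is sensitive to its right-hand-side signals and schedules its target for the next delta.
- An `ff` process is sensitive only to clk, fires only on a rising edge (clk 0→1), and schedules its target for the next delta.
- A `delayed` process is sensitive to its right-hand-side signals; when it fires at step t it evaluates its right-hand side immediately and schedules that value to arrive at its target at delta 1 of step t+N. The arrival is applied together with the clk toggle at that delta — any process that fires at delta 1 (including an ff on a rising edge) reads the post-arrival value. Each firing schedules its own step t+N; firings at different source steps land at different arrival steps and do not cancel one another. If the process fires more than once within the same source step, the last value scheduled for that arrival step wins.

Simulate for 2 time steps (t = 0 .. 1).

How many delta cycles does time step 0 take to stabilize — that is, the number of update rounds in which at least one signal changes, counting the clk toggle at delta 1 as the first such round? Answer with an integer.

t=0 Δ0: w3=1 w2=1 clk=0 w1=0 w6=0 w4=0 w5=1 w0=0
  Δ1: clk:0→1
  Δ2: w2:1→0
  Δ3: w1:0→1
  (3Δ to stable)
t=1 Δ0: w3=1 w2=0 clk=1 w1=1 w6=0 w4=0 w5=1 w0=0
  Δ1: clk:1→0
  (1Δ to stable)

3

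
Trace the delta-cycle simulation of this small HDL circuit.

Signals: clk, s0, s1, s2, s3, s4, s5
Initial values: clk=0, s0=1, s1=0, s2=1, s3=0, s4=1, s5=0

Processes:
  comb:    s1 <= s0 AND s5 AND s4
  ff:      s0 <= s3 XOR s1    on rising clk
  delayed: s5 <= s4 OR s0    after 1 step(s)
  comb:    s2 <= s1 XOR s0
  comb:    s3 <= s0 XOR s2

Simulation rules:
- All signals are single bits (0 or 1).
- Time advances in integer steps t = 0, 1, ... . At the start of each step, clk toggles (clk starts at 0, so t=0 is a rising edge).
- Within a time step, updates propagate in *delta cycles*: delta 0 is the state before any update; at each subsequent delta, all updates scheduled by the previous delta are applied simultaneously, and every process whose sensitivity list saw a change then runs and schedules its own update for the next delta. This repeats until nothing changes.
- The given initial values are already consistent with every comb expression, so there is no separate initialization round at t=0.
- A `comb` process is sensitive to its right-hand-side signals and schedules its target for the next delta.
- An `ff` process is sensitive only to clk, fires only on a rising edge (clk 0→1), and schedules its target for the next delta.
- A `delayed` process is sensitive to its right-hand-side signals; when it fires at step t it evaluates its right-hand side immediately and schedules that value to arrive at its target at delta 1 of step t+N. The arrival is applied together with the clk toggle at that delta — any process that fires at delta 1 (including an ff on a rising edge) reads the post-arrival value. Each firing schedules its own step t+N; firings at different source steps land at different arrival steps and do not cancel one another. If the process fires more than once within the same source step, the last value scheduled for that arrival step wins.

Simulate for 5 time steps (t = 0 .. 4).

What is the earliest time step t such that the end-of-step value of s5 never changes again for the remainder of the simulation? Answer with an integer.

1

t=0 Δ0: s1=0 s3=0 s2=1 clk=0 s0=1 s4=1 s5=0
  Δ1: clk:0→1
  Δ2: s0:1→0
  Δ3: s3:0→1, s2:1→0
  Δ4: s3:1→0
  (4Δ to stable)
t=1 Δ0: s1=0 s3=0 s2=0 clk=1 s0=0 s4=1 s5=0
  Δ1: clk:1→0, s5:0→1
  (1Δ to stable)
t=2 Δ0: s1=0 s3=0 s2=0 clk=0 s0=0 s4=1 s5=1
  Δ1: clk:0→1
  (1Δ to stable)
t=3 Δ0: s1=0 s3=0 s2=0 clk=1 s0=0 s4=1 s5=1
  Δ1: clk:1→0
  (1Δ to stable)
t=4 Δ0: s1=0 s3=0 s2=0 clk=0 s0=0 s4=1 s5=1
  Δ1: clk:0→1
  (1Δ to stable)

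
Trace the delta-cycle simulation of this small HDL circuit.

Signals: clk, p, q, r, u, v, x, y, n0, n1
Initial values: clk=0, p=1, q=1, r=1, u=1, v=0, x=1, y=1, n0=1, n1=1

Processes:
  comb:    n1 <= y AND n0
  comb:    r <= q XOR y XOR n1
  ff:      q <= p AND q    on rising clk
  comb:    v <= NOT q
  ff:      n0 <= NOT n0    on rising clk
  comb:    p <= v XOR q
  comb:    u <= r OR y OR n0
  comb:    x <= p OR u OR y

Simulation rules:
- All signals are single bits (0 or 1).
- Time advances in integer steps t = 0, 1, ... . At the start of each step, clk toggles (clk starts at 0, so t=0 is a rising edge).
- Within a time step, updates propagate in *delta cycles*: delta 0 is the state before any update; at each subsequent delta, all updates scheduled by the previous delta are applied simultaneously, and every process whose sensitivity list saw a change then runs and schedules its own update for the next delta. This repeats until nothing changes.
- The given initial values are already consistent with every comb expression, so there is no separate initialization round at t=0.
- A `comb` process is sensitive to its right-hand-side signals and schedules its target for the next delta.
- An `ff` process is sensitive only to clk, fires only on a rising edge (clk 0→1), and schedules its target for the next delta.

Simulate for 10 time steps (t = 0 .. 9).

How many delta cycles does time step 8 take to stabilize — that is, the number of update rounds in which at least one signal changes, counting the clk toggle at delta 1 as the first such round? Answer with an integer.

4

[bits: p,q,u,clk,v,n0,y,r,n1,x]
t=0: Δ0=1110011111 Δ1=1111011111 Δ2=1111001111 Δ3=1111001101 Δ4=1111001001 | 4Δ
t=1: Δ0=1111001001 Δ1=1110001001 | 1Δ
t=2: Δ0=1110001001 Δ1=1111001001 Δ2=1111011001 Δ3=1111011011 Δ4=1111011111 | 4Δ
t=3: Δ0=1111011111 Δ1=1110011111 | 1Δ
t=4: Δ0=1110011111 Δ1=1111011111 Δ2=1111001111 Δ3=1111001101 Δ4=1111001001 | 4Δ
t=5: Δ0=1111001001 Δ1=1110001001 | 1Δ
t=6: Δ0=1110001001 Δ1=1111001001 Δ2=1111011001 Δ3=1111011011 Δ4=1111011111 | 4Δ
t=7: Δ0=1111011111 Δ1=1110011111 | 1Δ
t=8: Δ0=1110011111 Δ1=1111011111 Δ2=1111001111 Δ3=1111001101 Δ4=1111001001 | 4Δ
t=9: Δ0=1111001001 Δ1=1110001001 | 1Δ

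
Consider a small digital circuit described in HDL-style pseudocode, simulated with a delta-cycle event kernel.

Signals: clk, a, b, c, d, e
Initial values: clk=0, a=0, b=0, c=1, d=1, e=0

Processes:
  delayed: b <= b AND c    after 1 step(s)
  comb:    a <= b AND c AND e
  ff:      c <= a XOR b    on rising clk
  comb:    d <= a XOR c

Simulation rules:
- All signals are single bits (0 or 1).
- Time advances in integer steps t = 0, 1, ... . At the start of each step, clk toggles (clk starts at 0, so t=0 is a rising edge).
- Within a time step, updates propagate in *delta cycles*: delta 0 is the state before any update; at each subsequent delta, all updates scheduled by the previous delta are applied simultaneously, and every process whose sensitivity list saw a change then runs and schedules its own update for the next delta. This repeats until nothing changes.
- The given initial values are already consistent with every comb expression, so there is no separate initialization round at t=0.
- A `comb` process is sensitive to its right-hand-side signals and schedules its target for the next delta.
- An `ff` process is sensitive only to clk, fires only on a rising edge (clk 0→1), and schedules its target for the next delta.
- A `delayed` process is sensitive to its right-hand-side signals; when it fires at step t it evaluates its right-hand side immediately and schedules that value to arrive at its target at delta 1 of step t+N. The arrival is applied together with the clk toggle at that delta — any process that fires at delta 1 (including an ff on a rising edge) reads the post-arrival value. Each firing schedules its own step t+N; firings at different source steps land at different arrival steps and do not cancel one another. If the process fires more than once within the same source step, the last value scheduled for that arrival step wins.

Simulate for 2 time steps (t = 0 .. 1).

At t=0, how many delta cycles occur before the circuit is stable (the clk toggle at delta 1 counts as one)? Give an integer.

3

[bits: a,b,clk,c,e,d]
t=0: Δ0=000101 Δ1=001101 Δ2=001001 Δ3=001000 | 3Δ
t=1: Δ0=001000 Δ1=000000 | 1Δ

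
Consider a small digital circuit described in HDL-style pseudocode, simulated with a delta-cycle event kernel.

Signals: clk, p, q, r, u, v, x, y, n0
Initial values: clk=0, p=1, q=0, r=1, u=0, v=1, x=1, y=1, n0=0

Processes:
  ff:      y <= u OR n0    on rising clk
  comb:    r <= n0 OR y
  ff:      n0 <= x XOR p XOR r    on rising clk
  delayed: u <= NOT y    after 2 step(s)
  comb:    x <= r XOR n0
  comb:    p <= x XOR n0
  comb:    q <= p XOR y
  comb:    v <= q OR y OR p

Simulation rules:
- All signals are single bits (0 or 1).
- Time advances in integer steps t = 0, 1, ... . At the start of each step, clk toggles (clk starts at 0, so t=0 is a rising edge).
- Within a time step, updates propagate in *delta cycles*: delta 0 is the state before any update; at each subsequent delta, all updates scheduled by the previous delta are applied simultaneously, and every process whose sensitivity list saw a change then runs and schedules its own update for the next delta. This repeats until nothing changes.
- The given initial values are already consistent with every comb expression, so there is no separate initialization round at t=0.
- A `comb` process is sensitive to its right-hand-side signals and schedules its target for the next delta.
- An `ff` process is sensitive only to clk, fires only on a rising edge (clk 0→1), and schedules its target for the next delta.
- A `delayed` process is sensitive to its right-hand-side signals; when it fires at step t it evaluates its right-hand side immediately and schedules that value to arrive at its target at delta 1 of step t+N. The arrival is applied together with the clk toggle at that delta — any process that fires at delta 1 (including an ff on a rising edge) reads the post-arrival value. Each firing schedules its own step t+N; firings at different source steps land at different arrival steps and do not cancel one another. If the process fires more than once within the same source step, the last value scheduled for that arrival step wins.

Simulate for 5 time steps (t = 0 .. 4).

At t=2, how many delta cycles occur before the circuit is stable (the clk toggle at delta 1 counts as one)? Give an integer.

[bits: q,clk,n0,v,x,u,p,y,r]
t=0: Δ0=000110111 Δ1=010110111 Δ2=011110101 Δ3=111100001 Δ4=011100101 Δ5=111100101 | 5Δ
t=1: Δ0=111100101 Δ1=101100101 | 1Δ
t=2: Δ0=101100101 Δ1=111101101 Δ2=110101111 Δ3=010111011 Δ4=110111111 Δ5=010111111 | 5Δ
t=3: Δ0=010111111 Δ1=000111111 | 1Δ
t=4: Δ0=000111111 Δ1=010110111 Δ2=011110101 Δ3=111100001 Δ4=011100101 Δ5=111100101 | 5Δ

5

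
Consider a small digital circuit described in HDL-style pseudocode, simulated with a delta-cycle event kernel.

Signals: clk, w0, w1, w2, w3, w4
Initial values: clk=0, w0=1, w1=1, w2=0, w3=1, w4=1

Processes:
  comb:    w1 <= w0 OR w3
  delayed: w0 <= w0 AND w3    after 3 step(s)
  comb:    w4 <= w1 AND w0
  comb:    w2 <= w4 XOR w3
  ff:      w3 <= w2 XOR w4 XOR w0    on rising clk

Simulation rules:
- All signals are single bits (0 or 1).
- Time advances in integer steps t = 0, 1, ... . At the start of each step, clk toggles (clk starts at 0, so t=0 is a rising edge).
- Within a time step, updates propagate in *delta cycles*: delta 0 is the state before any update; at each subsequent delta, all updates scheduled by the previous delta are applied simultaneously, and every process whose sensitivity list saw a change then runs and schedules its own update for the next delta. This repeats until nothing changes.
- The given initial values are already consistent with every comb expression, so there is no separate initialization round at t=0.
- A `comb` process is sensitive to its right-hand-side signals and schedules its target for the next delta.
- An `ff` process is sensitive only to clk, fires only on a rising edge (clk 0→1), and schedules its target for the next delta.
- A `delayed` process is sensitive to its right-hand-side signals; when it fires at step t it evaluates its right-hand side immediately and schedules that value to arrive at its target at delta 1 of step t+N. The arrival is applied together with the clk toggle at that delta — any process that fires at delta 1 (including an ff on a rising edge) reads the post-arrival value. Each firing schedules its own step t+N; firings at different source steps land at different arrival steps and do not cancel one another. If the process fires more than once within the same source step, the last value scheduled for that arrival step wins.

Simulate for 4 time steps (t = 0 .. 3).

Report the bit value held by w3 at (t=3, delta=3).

t0.Δ0 w2=0 clk=0 w1=1 w0=1 w4=1 w3=1
t0.Δ1 w2=0 clk=1 w1=1 w0=1 w4=1 w3=1
t0.Δ2 w2=0 clk=1 w1=1 w0=1 w4=1 w3=0
t0.Δ3 w2=1 clk=1 w1=1 w0=1 w4=1 w3=0
t1.Δ0 w2=1 clk=1 w1=1 w0=1 w4=1 w3=0
t1.Δ1 w2=1 clk=0 w1=1 w0=1 w4=1 w3=0
t2.Δ0 w2=1 clk=0 w1=1 w0=1 w4=1 w3=0
t2.Δ1 w2=1 clk=1 w1=1 w0=1 w4=1 w3=0
t2.Δ2 w2=1 clk=1 w1=1 w0=1 w4=1 w3=1
t2.Δ3 w2=0 clk=1 w1=1 w0=1 w4=1 w3=1
t3.Δ0 w2=0 clk=1 w1=1 w0=1 w4=1 w3=1
t3.Δ1 w2=0 clk=0 w1=1 w0=0 w4=1 w3=1
t3.Δ2 w2=0 clk=0 w1=1 w0=0 w4=0 w3=1
t3.Δ3 w2=1 clk=0 w1=1 w0=0 w4=0 w3=1

1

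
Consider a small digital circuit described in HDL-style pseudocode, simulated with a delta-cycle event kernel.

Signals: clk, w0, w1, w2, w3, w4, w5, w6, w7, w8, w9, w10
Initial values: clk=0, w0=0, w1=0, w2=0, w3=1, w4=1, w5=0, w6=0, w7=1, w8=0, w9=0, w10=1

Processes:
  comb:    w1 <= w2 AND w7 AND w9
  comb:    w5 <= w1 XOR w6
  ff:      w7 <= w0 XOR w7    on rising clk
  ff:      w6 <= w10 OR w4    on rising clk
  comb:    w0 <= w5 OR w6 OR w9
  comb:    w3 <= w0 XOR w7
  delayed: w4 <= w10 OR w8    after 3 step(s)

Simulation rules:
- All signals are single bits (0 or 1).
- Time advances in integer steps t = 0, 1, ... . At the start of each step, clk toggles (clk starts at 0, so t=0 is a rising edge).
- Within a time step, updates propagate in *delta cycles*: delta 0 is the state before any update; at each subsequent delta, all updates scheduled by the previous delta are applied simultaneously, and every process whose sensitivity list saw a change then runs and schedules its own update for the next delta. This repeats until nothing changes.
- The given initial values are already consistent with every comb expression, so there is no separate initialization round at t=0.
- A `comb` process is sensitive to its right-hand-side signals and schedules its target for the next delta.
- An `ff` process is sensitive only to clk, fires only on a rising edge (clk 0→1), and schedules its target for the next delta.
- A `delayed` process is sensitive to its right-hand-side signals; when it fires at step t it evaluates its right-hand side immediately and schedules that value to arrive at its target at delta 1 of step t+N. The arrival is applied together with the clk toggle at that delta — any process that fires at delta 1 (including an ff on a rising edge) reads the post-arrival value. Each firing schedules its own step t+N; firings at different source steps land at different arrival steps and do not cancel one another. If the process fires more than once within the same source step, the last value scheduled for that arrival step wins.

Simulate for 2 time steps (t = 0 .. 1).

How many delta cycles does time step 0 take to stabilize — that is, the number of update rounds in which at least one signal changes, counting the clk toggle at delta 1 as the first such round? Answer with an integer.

t=0 Δ0: w6=0 w1=0 w4=1 w0=0 w2=0 w5=0 w10=1 w3=1 w8=0 w7=1 w9=0 clk=0
  Δ1: clk:0→1
  Δ2: w6:0→1
  Δ3: w0:0→1, w5:0→1
  Δ4: w3:1→0
  (4Δ to stable)
t=1 Δ0: w6=1 w1=0 w4=1 w0=1 w2=0 w5=1 w10=1 w3=0 w8=0 w7=1 w9=0 clk=1
  Δ1: clk:1→0
  (1Δ to stable)

4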